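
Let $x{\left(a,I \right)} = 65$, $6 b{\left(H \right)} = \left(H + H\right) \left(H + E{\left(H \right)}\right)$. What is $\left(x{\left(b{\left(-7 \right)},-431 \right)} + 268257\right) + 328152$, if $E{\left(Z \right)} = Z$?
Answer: $596474$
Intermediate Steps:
$b{\left(H \right)} = \frac{2 H^{2}}{3}$ ($b{\left(H \right)} = \frac{\left(H + H\right) \left(H + H\right)}{6} = \frac{2 H 2 H}{6} = \frac{4 H^{2}}{6} = \frac{2 H^{2}}{3}$)
$\left(x{\left(b{\left(-7 \right)},-431 \right)} + 268257\right) + 328152 = \left(65 + 268257\right) + 328152 = 268322 + 328152 = 596474$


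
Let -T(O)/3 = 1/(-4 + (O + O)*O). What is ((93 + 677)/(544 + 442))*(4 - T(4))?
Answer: 6325/1972 ≈ 3.2074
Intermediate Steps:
T(O) = -3/(-4 + 2*O²) (T(O) = -3/(-4 + (O + O)*O) = -3/(-4 + (2*O)*O) = -3/(-4 + 2*O²))
((93 + 677)/(544 + 442))*(4 - T(4)) = ((93 + 677)/(544 + 442))*(4 - (-3)/(-4 + 2*4²)) = (770/986)*(4 - (-3)/(-4 + 2*16)) = (770*(1/986))*(4 - (-3)/(-4 + 32)) = 385*(4 - (-3)/28)/493 = 385*(4 - 1*(-3/28))/493 = 385*(4 + 3/28)/493 = (385/493)*(115/28) = 6325/1972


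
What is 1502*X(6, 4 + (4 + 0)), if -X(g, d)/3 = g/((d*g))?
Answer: -2253/4 ≈ -563.25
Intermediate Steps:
X(g, d) = -3/d (X(g, d) = -3*g/(d*g) = -3*g*1/(d*g) = -3/d)
1502*X(6, 4 + (4 + 0)) = 1502*(-3/(4 + (4 + 0))) = 1502*(-3/(4 + 4)) = 1502*(-3/8) = -2253/4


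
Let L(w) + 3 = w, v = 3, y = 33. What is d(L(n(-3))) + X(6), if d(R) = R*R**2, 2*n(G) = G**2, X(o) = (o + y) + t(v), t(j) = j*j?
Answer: 411/8 ≈ 51.375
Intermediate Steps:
t(j) = j**2
X(o) = 42 + o (X(o) = (o + 33) + 3**2 = (33 + o) + 9 = 42 + o)
n(G) = G**2/2
L(w) = -3 + w
d(R) = R**3
d(L(n(-3))) + X(6) = (-3 + (1/2)*(-3)**2)**3 + (42 + 6) = (-3 + (1/2)*9)**3 + 48 = (-3 + 9/2)**3 + 48 = (3/2)**3 + 48 = 27/8 + 48 = 411/8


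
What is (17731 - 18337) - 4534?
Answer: -5140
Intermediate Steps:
(17731 - 18337) - 4534 = -606 - 4534 = -5140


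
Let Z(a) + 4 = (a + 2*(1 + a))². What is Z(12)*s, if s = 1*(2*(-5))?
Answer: -14400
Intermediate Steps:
Z(a) = -4 + (2 + 3*a)² (Z(a) = -4 + (a + 2*(1 + a))² = -4 + (a + (2 + 2*a))² = -4 + (2 + 3*a)²)
s = -10 (s = 1*(-10) = -10)
Z(12)*s = (-4 + (2 + 3*12)²)*(-10) = (-4 + (2 + 36)²)*(-10) = (-4 + 38²)*(-10) = (-4 + 1444)*(-10) = 1440*(-10) = -14400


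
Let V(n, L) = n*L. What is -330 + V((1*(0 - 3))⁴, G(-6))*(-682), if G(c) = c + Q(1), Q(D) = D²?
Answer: 275880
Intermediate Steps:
G(c) = 1 + c (G(c) = c + 1² = c + 1 = 1 + c)
V(n, L) = L*n
-330 + V((1*(0 - 3))⁴, G(-6))*(-682) = -330 + ((1 - 6)*(1*(0 - 3))⁴)*(-682) = -330 - 5*(1*(-3))⁴*(-682) = -330 - 5*(-3)⁴*(-682) = -330 - 5*81*(-682) = -330 - 405*(-682) = -330 + 276210 = 275880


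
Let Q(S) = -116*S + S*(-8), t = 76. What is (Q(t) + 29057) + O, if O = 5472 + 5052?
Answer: 30157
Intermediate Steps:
O = 10524
Q(S) = -124*S (Q(S) = -116*S - 8*S = -124*S)
(Q(t) + 29057) + O = (-124*76 + 29057) + 10524 = (-9424 + 29057) + 10524 = 19633 + 10524 = 30157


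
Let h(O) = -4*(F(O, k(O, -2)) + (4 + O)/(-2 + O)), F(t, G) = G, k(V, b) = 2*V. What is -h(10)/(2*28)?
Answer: 87/56 ≈ 1.5536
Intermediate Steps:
h(O) = -8*O - 4*(4 + O)/(-2 + O) (h(O) = -4*(2*O + (4 + O)/(-2 + O)) = -8*O - 4*(4 + O)/(-2 + O))
-h(10)/(2*28) = -4*(-4 - 2*10**2 + 3*10)/(-2 + 10)/(2*28) = -4*(-4 - 2*100 + 30)/8/56 = -4*(1/8)*(-4 - 200 + 30)/56 = -4*(1/8)*(-174)/56 = -(-87)/56 = -1*(-87/56) = 87/56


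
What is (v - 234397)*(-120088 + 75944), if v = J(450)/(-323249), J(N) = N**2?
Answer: 3344737834494832/323249 ≈ 1.0347e+10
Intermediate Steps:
v = -202500/323249 (v = 450**2/(-323249) = 202500*(-1/323249) = -202500/323249 ≈ -0.62645)
(v - 234397)*(-120088 + 75944) = (-202500/323249 - 234397)*(-120088 + 75944) = -75768798353/323249*(-44144) = 3344737834494832/323249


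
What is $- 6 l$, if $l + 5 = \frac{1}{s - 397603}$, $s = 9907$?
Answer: $\frac{1938481}{64616} \approx 30.0$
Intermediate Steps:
$l = - \frac{1938481}{387696}$ ($l = -5 + \frac{1}{9907 - 397603} = -5 + \frac{1}{-387696} = -5 - \frac{1}{387696} = - \frac{1938481}{387696} \approx -5.0$)
$- 6 l = \left(-6\right) \left(- \frac{1938481}{387696}\right) = \frac{1938481}{64616}$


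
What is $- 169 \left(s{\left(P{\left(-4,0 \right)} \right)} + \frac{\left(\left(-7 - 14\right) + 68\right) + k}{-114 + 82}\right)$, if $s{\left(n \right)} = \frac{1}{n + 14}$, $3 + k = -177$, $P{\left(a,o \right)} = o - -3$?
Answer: $- \frac{387517}{544} \approx -712.35$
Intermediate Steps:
$P{\left(a,o \right)} = 3 + o$ ($P{\left(a,o \right)} = o + 3 = 3 + o$)
$k = -180$ ($k = -3 - 177 = -180$)
$s{\left(n \right)} = \frac{1}{14 + n}$
$- 169 \left(s{\left(P{\left(-4,0 \right)} \right)} + \frac{\left(\left(-7 - 14\right) + 68\right) + k}{-114 + 82}\right) = - 169 \left(\frac{1}{14 + \left(3 + 0\right)} + \frac{\left(\left(-7 - 14\right) + 68\right) - 180}{-114 + 82}\right) = - 169 \left(\frac{1}{14 + 3} + \frac{\left(-21 + 68\right) - 180}{-32}\right) = - 169 \left(\frac{1}{17} + \left(47 - 180\right) \left(- \frac{1}{32}\right)\right) = - 169 \left(\frac{1}{17} - - \frac{133}{32}\right) = - 169 \left(\frac{1}{17} + \frac{133}{32}\right) = \left(-169\right) \frac{2293}{544} = - \frac{387517}{544}$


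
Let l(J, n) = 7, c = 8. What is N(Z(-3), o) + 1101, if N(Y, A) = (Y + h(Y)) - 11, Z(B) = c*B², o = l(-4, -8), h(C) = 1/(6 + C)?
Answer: 90637/78 ≈ 1162.0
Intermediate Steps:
o = 7
Z(B) = 8*B²
N(Y, A) = -11 + Y + 1/(6 + Y) (N(Y, A) = (Y + 1/(6 + Y)) - 11 = -11 + Y + 1/(6 + Y))
N(Z(-3), o) + 1101 = (1 + (-11 + 8*(-3)²)*(6 + 8*(-3)²))/(6 + 8*(-3)²) + 1101 = (1 + (-11 + 8*9)*(6 + 8*9))/(6 + 8*9) + 1101 = (1 + (-11 + 72)*(6 + 72))/(6 + 72) + 1101 = (1 + 61*78)/78 + 1101 = (1 + 4758)/78 + 1101 = (1/78)*4759 + 1101 = 4759/78 + 1101 = 90637/78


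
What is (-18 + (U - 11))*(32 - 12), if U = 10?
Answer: -380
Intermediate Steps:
(-18 + (U - 11))*(32 - 12) = (-18 + (10 - 11))*(32 - 12) = (-18 - 1)*20 = -19*20 = -380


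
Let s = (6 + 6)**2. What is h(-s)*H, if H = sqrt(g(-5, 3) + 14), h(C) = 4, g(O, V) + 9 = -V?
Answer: 4*sqrt(2) ≈ 5.6569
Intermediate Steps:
s = 144 (s = 12**2 = 144)
g(O, V) = -9 - V
H = sqrt(2) (H = sqrt((-9 - 1*3) + 14) = sqrt((-9 - 3) + 14) = sqrt(-12 + 14) = sqrt(2) ≈ 1.4142)
h(-s)*H = 4*sqrt(2)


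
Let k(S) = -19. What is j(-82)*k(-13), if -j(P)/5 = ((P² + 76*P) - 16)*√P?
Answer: 45220*I*√82 ≈ 4.0948e+5*I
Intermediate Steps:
j(P) = -5*√P*(-16 + P² + 76*P) (j(P) = -5*((P² + 76*P) - 16)*√P = -5*(-16 + P² + 76*P)*√P = -5*√P*(-16 + P² + 76*P))
j(-82)*k(-13) = (5*√(-82)*(16 - 1*(-82)² - 76*(-82)))*(-19) = (5*(I*√82)*(16 - 1*6724 + 6232))*(-19) = (5*(I*√82)*(16 - 6724 + 6232))*(-19) = (5*(I*√82)*(-476))*(-19) = -2380*I*√82*(-19) = 45220*I*√82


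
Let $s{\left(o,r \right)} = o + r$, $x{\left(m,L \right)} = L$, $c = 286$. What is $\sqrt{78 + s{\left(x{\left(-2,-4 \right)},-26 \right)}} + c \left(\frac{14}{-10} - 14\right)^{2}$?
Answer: $\frac{1695694}{25} + 4 \sqrt{3} \approx 67835.0$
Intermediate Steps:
$\sqrt{78 + s{\left(x{\left(-2,-4 \right)},-26 \right)}} + c \left(\frac{14}{-10} - 14\right)^{2} = \sqrt{78 - 30} + 286 \left(\frac{14}{-10} - 14\right)^{2} = \sqrt{78 - 30} + 286 \left(14 \left(- \frac{1}{10}\right) - 14\right)^{2} = \sqrt{48} + 286 \left(- \frac{7}{5} - 14\right)^{2} = 4 \sqrt{3} + 286 \left(- \frac{77}{5}\right)^{2} = 4 \sqrt{3} + 286 \cdot \frac{5929}{25} = 4 \sqrt{3} + \frac{1695694}{25} = \frac{1695694}{25} + 4 \sqrt{3}$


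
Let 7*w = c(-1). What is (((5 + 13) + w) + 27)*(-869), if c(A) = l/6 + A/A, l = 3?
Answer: -550077/14 ≈ -39291.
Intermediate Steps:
c(A) = 3/2 (c(A) = 3/6 + A/A = 3*(1/6) + 1 = 1/2 + 1 = 3/2)
w = 3/14 (w = (1/7)*(3/2) = 3/14 ≈ 0.21429)
(((5 + 13) + w) + 27)*(-869) = (((5 + 13) + 3/14) + 27)*(-869) = ((18 + 3/14) + 27)*(-869) = (255/14 + 27)*(-869) = (633/14)*(-869) = -550077/14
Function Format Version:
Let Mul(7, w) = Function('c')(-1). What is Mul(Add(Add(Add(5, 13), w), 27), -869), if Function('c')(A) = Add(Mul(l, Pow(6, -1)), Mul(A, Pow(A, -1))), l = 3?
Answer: Rational(-550077, 14) ≈ -39291.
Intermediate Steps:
Function('c')(A) = Rational(3, 2) (Function('c')(A) = Add(Mul(3, Pow(6, -1)), Mul(A, Pow(A, -1))) = Add(Mul(3, Rational(1, 6)), 1) = Add(Rational(1, 2), 1) = Rational(3, 2))
w = Rational(3, 14) (w = Mul(Rational(1, 7), Rational(3, 2)) = Rational(3, 14) ≈ 0.21429)
Mul(Add(Add(Add(5, 13), w), 27), -869) = Mul(Add(Add(Add(5, 13), Rational(3, 14)), 27), -869) = Mul(Add(Add(18, Rational(3, 14)), 27), -869) = Mul(Add(Rational(255, 14), 27), -869) = Mul(Rational(633, 14), -869) = Rational(-550077, 14)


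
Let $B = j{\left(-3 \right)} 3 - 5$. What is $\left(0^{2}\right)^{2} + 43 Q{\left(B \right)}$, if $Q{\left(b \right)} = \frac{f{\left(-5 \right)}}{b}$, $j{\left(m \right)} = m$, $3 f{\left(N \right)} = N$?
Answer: $\frac{215}{42} \approx 5.119$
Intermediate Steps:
$f{\left(N \right)} = \frac{N}{3}$
$B = -14$ ($B = \left(-3\right) 3 - 5 = -9 - 5 = -14$)
$Q{\left(b \right)} = - \frac{5}{3 b}$ ($Q{\left(b \right)} = \frac{\frac{1}{3} \left(-5\right)}{b} = - \frac{5}{3 b}$)
$\left(0^{2}\right)^{2} + 43 Q{\left(B \right)} = \left(0^{2}\right)^{2} + 43 \left(- \frac{5}{3 \left(-14\right)}\right) = 0^{2} + 43 \left(\left(- \frac{5}{3}\right) \left(- \frac{1}{14}\right)\right) = 0 + 43 \cdot \frac{5}{42} = 0 + \frac{215}{42} = \frac{215}{42}$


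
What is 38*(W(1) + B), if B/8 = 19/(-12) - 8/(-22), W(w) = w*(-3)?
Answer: -15998/33 ≈ -484.79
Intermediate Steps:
W(w) = -3*w
B = -322/33 (B = 8*(19/(-12) - 8/(-22)) = 8*(19*(-1/12) - 8*(-1/22)) = 8*(-19/12 + 4/11) = 8*(-161/132) = -322/33 ≈ -9.7576)
38*(W(1) + B) = 38*(-3*1 - 322/33) = 38*(-3 - 322/33) = 38*(-421/33) = -15998/33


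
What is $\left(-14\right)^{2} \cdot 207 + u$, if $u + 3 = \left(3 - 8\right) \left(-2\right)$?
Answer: $40579$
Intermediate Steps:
$u = 7$ ($u = -3 + \left(3 - 8\right) \left(-2\right) = -3 - -10 = -3 + 10 = 7$)
$\left(-14\right)^{2} \cdot 207 + u = \left(-14\right)^{2} \cdot 207 + 7 = 196 \cdot 207 + 7 = 40572 + 7 = 40579$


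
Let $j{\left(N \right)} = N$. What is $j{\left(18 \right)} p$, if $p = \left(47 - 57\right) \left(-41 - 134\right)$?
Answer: $31500$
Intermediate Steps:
$p = 1750$ ($p = \left(-10\right) \left(-175\right) = 1750$)
$j{\left(18 \right)} p = 18 \cdot 1750 = 31500$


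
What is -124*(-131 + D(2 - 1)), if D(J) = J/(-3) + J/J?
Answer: 48484/3 ≈ 16161.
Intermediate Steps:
D(J) = 1 - J/3 (D(J) = J*(-⅓) + 1 = -J/3 + 1 = 1 - J/3)
-124*(-131 + D(2 - 1)) = -124*(-131 + (1 - (2 - 1)/3)) = -124*(-131 + (1 - ⅓*1)) = -124*(-131 + (1 - ⅓)) = -124*(-131 + ⅔) = -124*(-391/3) = 48484/3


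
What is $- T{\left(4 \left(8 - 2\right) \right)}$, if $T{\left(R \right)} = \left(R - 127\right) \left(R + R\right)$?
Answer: $4944$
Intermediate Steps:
$T{\left(R \right)} = 2 R \left(-127 + R\right)$ ($T{\left(R \right)} = \left(-127 + R\right) 2 R = 2 R \left(-127 + R\right)$)
$- T{\left(4 \left(8 - 2\right) \right)} = - 2 \cdot 4 \left(8 - 2\right) \left(-127 + 4 \left(8 - 2\right)\right) = - 2 \cdot 4 \cdot 6 \left(-127 + 4 \cdot 6\right) = - 2 \cdot 24 \left(-127 + 24\right) = - 2 \cdot 24 \left(-103\right) = \left(-1\right) \left(-4944\right) = 4944$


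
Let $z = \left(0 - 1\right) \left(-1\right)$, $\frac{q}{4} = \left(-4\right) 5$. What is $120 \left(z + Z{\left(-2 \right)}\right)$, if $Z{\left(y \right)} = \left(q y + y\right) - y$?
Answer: $19320$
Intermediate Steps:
$q = -80$ ($q = 4 \left(\left(-4\right) 5\right) = 4 \left(-20\right) = -80$)
$Z{\left(y \right)} = - 80 y$ ($Z{\left(y \right)} = \left(- 80 y + y\right) - y = - 79 y - y = - 80 y$)
$z = 1$ ($z = \left(-1\right) \left(-1\right) = 1$)
$120 \left(z + Z{\left(-2 \right)}\right) = 120 \left(1 - -160\right) = 120 \left(1 + 160\right) = 120 \cdot 161 = 19320$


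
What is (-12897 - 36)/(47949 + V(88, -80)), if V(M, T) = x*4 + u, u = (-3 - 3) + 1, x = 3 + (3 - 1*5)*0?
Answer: -12933/47956 ≈ -0.26968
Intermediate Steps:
x = 3 (x = 3 + (3 - 5)*0 = 3 - 2*0 = 3 + 0 = 3)
u = -5 (u = -6 + 1 = -5)
V(M, T) = 7 (V(M, T) = 3*4 - 5 = 12 - 5 = 7)
(-12897 - 36)/(47949 + V(88, -80)) = (-12897 - 36)/(47949 + 7) = -12933/47956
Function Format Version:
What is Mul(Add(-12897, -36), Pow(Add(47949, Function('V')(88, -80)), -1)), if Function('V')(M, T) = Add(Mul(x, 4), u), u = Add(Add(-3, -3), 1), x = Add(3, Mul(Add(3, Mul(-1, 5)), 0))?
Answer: Rational(-12933, 47956) ≈ -0.26968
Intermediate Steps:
x = 3 (x = Add(3, Mul(Add(3, -5), 0)) = Add(3, Mul(-2, 0)) = Add(3, 0) = 3)
u = -5 (u = Add(-6, 1) = -5)
Function('V')(M, T) = 7 (Function('V')(M, T) = Add(Mul(3, 4), -5) = Add(12, -5) = 7)
Mul(Add(-12897, -36), Pow(Add(47949, Function('V')(88, -80)), -1)) = Mul(Add(-12897, -36), Pow(Add(47949, 7), -1)) = Mul(-12933, Pow(47956, -1)) = Mul(-12933, Rational(1, 47956)) = Rational(-12933, 47956)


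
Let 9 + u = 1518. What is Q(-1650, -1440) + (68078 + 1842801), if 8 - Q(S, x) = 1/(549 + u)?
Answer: 3932605445/2058 ≈ 1.9109e+6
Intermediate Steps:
u = 1509 (u = -9 + 1518 = 1509)
Q(S, x) = 16463/2058 (Q(S, x) = 8 - 1/(549 + 1509) = 8 - 1/2058 = 16463/2058)
Q(-1650, -1440) + (68078 + 1842801) = 16463/2058 + (68078 + 1842801) = 16463/2058 + 1910879 = 3932605445/2058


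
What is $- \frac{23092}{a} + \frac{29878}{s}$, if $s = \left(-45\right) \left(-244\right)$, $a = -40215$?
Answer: $\frac{48503131}{14718690} \approx 3.2953$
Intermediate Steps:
$s = 10980$
$- \frac{23092}{a} + \frac{29878}{s} = - \frac{23092}{-40215} + \frac{29878}{10980} = \left(-23092\right) \left(- \frac{1}{40215}\right) + 29878 \cdot \frac{1}{10980} = \frac{23092}{40215} + \frac{14939}{5490} = \frac{48503131}{14718690}$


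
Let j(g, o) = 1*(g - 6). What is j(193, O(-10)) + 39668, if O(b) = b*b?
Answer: 39855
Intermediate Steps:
O(b) = b**2
j(g, o) = -6 + g (j(g, o) = 1*(-6 + g) = -6 + g)
j(193, O(-10)) + 39668 = (-6 + 193) + 39668 = 187 + 39668 = 39855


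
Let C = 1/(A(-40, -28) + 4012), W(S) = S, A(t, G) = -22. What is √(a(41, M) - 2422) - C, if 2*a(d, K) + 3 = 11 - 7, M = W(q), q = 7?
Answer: -1/3990 + I*√9686/2 ≈ -0.00025063 + 49.209*I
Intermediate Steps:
M = 7
a(d, K) = ½ (a(d, K) = -3/2 + (11 - 7)/2 = -3/2 + (½)*4 = -3/2 + 2 = ½)
C = 1/3990 (C = 1/(-22 + 4012) = 1/3990 ≈ 0.00025063)
√(a(41, M) - 2422) - C = √(½ - 2422) - 1*1/3990 = √(-4843/2) - 1/3990 = I*√9686/2 - 1/3990 = -1/3990 + I*√9686/2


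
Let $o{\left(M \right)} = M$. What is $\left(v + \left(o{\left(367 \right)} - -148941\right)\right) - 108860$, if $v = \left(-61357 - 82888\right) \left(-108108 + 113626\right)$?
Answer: $-795903462$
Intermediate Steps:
$v = -795943910$ ($v = \left(-144245\right) 5518 = -795943910$)
$\left(v + \left(o{\left(367 \right)} - -148941\right)\right) - 108860 = \left(-795943910 + \left(367 - -148941\right)\right) - 108860 = \left(-795943910 + \left(367 + 148941\right)\right) - 108860 = \left(-795943910 + 149308\right) - 108860 = -795794602 - 108860 = -795903462$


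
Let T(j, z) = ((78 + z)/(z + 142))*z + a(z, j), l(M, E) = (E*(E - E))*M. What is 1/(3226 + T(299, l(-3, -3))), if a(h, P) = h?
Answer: 1/3226 ≈ 0.00030998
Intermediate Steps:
l(M, E) = 0 (l(M, E) = (E*0)*M = 0*M = 0)
T(j, z) = z + z*(78 + z)/(142 + z) (T(j, z) = ((78 + z)/(z + 142))*z + z = ((78 + z)/(142 + z))*z + z = z*(78 + z)/(142 + z) + z = z + z*(78 + z)/(142 + z))
1/(3226 + T(299, l(-3, -3))) = 1/(3226 + 2*0*(110 + 0)/(142 + 0)) = 1/(3226 + 2*0*110/142) = 1/(3226 + 2*0*(1/142)*110) = 1/(3226 + 0) = 1/3226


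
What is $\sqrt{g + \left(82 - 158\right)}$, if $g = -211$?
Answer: $i \sqrt{287} \approx 16.941 i$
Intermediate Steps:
$\sqrt{g + \left(82 - 158\right)} = \sqrt{-211 + \left(82 - 158\right)} = \sqrt{-211 - 76} = \sqrt{-287} = i \sqrt{287}$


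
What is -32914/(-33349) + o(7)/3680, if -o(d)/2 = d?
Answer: 60328317/61362160 ≈ 0.98315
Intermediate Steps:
o(d) = -2*d
-32914/(-33349) + o(7)/3680 = -32914/(-33349) - 2*7/3680 = -32914*(-1/33349) - 14*1/3680 = 32914/33349 - 7/1840 = 60328317/61362160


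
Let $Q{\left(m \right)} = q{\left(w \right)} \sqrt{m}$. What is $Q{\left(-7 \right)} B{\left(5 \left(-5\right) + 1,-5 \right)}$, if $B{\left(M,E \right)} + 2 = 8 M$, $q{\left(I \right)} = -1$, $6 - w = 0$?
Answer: $194 i \sqrt{7} \approx 513.28 i$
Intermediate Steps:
$w = 6$ ($w = 6 - 0 = 6 + 0 = 6$)
$Q{\left(m \right)} = - \sqrt{m}$
$B{\left(M,E \right)} = -2 + 8 M$
$Q{\left(-7 \right)} B{\left(5 \left(-5\right) + 1,-5 \right)} = - \sqrt{-7} \left(-2 + 8 \left(5 \left(-5\right) + 1\right)\right) = - i \sqrt{7} \left(-2 + 8 \left(-25 + 1\right)\right) = - i \sqrt{7} \left(-2 + 8 \left(-24\right)\right) = - i \sqrt{7} \left(-2 - 192\right) = - i \sqrt{7} \left(-194\right) = 194 i \sqrt{7}$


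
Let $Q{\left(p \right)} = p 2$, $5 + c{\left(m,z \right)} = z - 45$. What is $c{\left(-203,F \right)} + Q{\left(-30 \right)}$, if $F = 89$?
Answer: $-21$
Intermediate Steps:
$c{\left(m,z \right)} = -50 + z$ ($c{\left(m,z \right)} = -5 + \left(z - 45\right) = -5 + \left(-45 + z\right) = -50 + z$)
$Q{\left(p \right)} = 2 p$
$c{\left(-203,F \right)} + Q{\left(-30 \right)} = \left(-50 + 89\right) + 2 \left(-30\right) = 39 - 60 = -21$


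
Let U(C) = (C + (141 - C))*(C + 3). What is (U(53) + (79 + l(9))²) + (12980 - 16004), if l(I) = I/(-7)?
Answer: 534664/49 ≈ 10912.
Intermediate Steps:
U(C) = 423 + 141*C (U(C) = 141*(3 + C) = 423 + 141*C)
l(I) = -I/7 (l(I) = I*(-⅐) = -I/7)
(U(53) + (79 + l(9))²) + (12980 - 16004) = ((423 + 141*53) + (79 - ⅐*9)²) + (12980 - 16004) = ((423 + 7473) + (79 - 9/7)²) - 3024 = (7896 + (544/7)²) - 3024 = (7896 + 295936/49) - 3024 = 682840/49 - 3024 = 534664/49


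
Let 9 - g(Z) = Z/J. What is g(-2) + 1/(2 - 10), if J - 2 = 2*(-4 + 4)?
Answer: 79/8 ≈ 9.8750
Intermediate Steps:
J = 2 (J = 2 + 2*(-4 + 4) = 2 + 2*0 = 2 + 0 = 2)
g(Z) = 9 - Z/2
g(-2) + 1/(2 - 10) = (9 - ½*(-2)) + 1/(2 - 10) = (9 + 1) + 1/(-8) = 10 - ⅛*1 = 10 - ⅛ = 79/8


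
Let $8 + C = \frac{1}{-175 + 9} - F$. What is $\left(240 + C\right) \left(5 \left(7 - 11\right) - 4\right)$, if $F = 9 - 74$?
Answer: $- \frac{591612}{83} \approx -7127.9$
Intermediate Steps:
$F = -65$ ($F = 9 - 74 = -65$)
$C = \frac{9461}{166}$ ($C = -8 + \left(\frac{1}{-175 + 9} - -65\right) = -8 + \left(\frac{1}{-166} + 65\right) = -8 + \left(- \frac{1}{166} + 65\right) = -8 + \frac{10789}{166} = \frac{9461}{166} \approx 56.994$)
$\left(240 + C\right) \left(5 \left(7 - 11\right) - 4\right) = \left(240 + \frac{9461}{166}\right) \left(5 \left(7 - 11\right) - 4\right) = \frac{49301 \left(5 \left(-4\right) - 4\right)}{166} = \frac{49301 \left(-20 - 4\right)}{166} = \frac{49301}{166} \left(-24\right) = - \frac{591612}{83}$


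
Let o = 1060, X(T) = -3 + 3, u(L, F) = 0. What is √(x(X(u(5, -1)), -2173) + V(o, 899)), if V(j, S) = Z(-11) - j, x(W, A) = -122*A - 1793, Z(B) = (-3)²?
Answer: √262262 ≈ 512.12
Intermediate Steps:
X(T) = 0
Z(B) = 9
x(W, A) = -1793 - 122*A
V(j, S) = 9 - j
√(x(X(u(5, -1)), -2173) + V(o, 899)) = √((-1793 - 122*(-2173)) + (9 - 1*1060)) = √((-1793 + 265106) + (9 - 1060)) = √(263313 - 1051) = √262262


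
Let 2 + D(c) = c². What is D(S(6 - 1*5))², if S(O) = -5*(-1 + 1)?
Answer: 4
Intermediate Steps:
S(O) = 0 (S(O) = -5*0 = 0)
D(c) = -2 + c²
D(S(6 - 1*5))² = (-2 + 0²)² = (-2 + 0)² = (-2)² = 4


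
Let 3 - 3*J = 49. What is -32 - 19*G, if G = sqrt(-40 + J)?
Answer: -32 - 19*I*sqrt(498)/3 ≈ -32.0 - 141.33*I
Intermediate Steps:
J = -46/3 (J = 1 - 1/3*49 = 1 - 49/3 = -46/3 ≈ -15.333)
G = I*sqrt(498)/3 (G = sqrt(-40 - 46/3) = sqrt(-166/3) = I*sqrt(498)/3 ≈ 7.4386*I)
-32 - 19*G = -32 - 19*I*sqrt(498)/3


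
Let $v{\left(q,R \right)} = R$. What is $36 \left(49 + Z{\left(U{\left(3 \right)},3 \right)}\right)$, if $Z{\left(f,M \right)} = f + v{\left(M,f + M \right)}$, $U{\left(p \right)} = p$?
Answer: $2088$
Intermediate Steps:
$Z{\left(f,M \right)} = M + 2 f$ ($Z{\left(f,M \right)} = f + \left(f + M\right) = f + \left(M + f\right) = M + 2 f$)
$36 \left(49 + Z{\left(U{\left(3 \right)},3 \right)}\right) = 36 \left(49 + \left(3 + 2 \cdot 3\right)\right) = 36 \left(49 + \left(3 + 6\right)\right) = 36 \left(49 + 9\right) = 36 \cdot 58 = 2088$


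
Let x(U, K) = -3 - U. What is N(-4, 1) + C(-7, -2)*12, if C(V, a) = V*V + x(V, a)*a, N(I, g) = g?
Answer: 493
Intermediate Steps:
C(V, a) = V**2 + a*(-3 - V) (C(V, a) = V*V + (-3 - V)*a = V**2 + a*(-3 - V))
N(-4, 1) + C(-7, -2)*12 = 1 + ((-7)**2 - 1*(-2)*(3 - 7))*12 = 1 + (49 - 1*(-2)*(-4))*12 = 1 + (49 - 8)*12 = 1 + 41*12 = 1 + 492 = 493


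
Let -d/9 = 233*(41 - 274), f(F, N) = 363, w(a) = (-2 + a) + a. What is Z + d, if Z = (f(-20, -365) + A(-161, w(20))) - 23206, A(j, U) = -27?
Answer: 465731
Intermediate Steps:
w(a) = -2 + 2*a
d = 488601 (d = -2097*(41 - 274) = -2097*(-233) = -9*(-54289) = 488601)
Z = -22870 (Z = (363 - 27) - 23206 = 336 - 23206 = -22870)
Z + d = -22870 + 488601 = 465731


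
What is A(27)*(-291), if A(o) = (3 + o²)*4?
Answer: -852048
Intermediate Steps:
A(o) = 12 + 4*o²
A(27)*(-291) = (12 + 4*27²)*(-291) = (12 + 4*729)*(-291) = (12 + 2916)*(-291) = 2928*(-291) = -852048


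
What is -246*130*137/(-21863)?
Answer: 4381260/21863 ≈ 200.40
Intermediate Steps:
-246*130*137/(-21863) = -4381260*(-1)/21863 = -246*(-17810/21863) = 4381260/21863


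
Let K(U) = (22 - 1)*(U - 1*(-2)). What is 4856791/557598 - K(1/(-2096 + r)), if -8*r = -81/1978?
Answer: -615471768162683/18493865690754 ≈ -33.280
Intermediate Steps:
r = 81/15824 (r = -(-81)/(8*1978) = -⅛*(-81/1978) = 81/15824 ≈ 0.0051188)
K(U) = 42 + 21*U (K(U) = 21*(U + 2) = 21*(2 + U) = 42 + 21*U)
4856791/557598 - K(1/(-2096 + r)) = 4856791/557598 - (42 + 21/(-2096 + 81/15824)) = 4856791*(1/557598) - (42 + 21/(-33167023/15824)) = 4856791/557598 - (42 + 21*(-15824/33167023)) = 4856791/557598 - (42 - 332304/33167023) = 4856791/557598 - 1*1392682662/33167023 = 4856791/557598 - 1392682662/33167023 = -615471768162683/18493865690754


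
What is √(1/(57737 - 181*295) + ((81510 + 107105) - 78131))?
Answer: √2082950878918/4342 ≈ 332.39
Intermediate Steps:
√(1/(57737 - 181*295) + ((81510 + 107105) - 78131)) = √(1/(57737 - 53395) + (188615 - 78131)) = √(1/4342 + 110484) = √(479721529/4342) = √2082950878918/4342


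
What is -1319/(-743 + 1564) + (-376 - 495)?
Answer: -716410/821 ≈ -872.61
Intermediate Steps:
-1319/(-743 + 1564) + (-376 - 495) = -1319/821 - 871 = -716410/821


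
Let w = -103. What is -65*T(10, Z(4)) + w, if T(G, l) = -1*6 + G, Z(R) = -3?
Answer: -363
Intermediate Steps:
T(G, l) = -6 + G
-65*T(10, Z(4)) + w = -65*(-6 + 10) - 103 = -65*4 - 103 = -260 - 103 = -363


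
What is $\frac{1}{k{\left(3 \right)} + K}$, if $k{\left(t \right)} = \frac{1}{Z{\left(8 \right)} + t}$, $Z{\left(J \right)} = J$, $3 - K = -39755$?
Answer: $\frac{11}{437339} \approx 2.5152 \cdot 10^{-5}$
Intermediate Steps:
$K = 39758$ ($K = 3 - -39755 = 3 + 39755 = 39758$)
$k{\left(t \right)} = \frac{1}{8 + t}$
$\frac{1}{k{\left(3 \right)} + K} = \frac{1}{\frac{1}{8 + 3} + 39758} = \frac{1}{\frac{1}{11} + 39758} = \frac{1}{\frac{437339}{11}} = \frac{11}{437339}$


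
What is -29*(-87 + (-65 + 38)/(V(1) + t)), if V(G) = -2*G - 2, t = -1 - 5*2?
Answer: 12354/5 ≈ 2470.8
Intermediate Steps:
t = -11 (t = -1 - 10 = -11)
V(G) = -2 - 2*G
-29*(-87 + (-65 + 38)/(V(1) + t)) = -29*(-87 + (-65 + 38)/((-2 - 2*1) - 11)) = -29*(-87 - 27/((-2 - 2) - 11)) = -29*(-87 - 27/(-4 - 11)) = -29*(-87 - 27/(-15)) = -29*(-87 - 27*(-1/15)) = -29*(-87 + 9/5) = -29*(-426/5) = 12354/5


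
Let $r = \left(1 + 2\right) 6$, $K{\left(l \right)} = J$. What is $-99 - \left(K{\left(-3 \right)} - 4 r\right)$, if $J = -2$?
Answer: $-25$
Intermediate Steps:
$K{\left(l \right)} = -2$
$r = 18$ ($r = 3 \cdot 6 = 18$)
$-99 - \left(K{\left(-3 \right)} - 4 r\right) = -99 - \left(-2 - 72\right) = -99 - -74 = -99 + 74 = -25$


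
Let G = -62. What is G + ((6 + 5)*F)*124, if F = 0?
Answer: -62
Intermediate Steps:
G + ((6 + 5)*F)*124 = -62 + ((6 + 5)*0)*124 = -62 + (11*0)*124 = -62 + 0*124 = -62 + 0 = -62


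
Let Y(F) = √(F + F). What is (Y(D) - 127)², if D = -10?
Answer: 16109 - 508*I*√5 ≈ 16109.0 - 1135.9*I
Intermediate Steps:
Y(F) = √2*√F (Y(F) = √(2*F) = √2*√F)
(Y(D) - 127)² = (√2*√(-10) - 127)² = (√2*(I*√10) - 127)² = (2*I*√5 - 127)² = (-127 + 2*I*√5)²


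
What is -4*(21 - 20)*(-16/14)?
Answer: 32/7 ≈ 4.5714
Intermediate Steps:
-4*(21 - 20)*(-16/14) = -4*(-16*1/14) = -4*(-8)/7 = -4*(-8/7) = 32/7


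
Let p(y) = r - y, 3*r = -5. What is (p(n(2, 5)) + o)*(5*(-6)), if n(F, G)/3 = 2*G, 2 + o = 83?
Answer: -1480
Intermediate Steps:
r = -5/3 (r = (⅓)*(-5) = -5/3 ≈ -1.6667)
o = 81 (o = -2 + 83 = 81)
n(F, G) = 6*G (n(F, G) = 3*(2*G) = 6*G)
p(y) = -5/3 - y
(p(n(2, 5)) + o)*(5*(-6)) = ((-5/3 - 6*5) + 81)*(5*(-6)) = ((-5/3 - 1*30) + 81)*(-30) = ((-5/3 - 30) + 81)*(-30) = (-95/3 + 81)*(-30) = (148/3)*(-30) = -1480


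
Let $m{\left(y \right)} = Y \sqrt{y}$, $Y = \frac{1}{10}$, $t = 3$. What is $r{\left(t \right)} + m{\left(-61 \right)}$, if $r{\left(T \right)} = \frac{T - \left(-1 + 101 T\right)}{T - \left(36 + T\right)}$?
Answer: $\frac{299}{36} + \frac{i \sqrt{61}}{10} \approx 8.3056 + 0.78102 i$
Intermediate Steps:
$Y = \frac{1}{10} \approx 0.1$
$r{\left(T \right)} = - \frac{1}{36} + \frac{25 T}{9}$ ($r{\left(T \right)} = \frac{T - \left(-1 + 101 T\right)}{-36} = \left(1 - 100 T\right) \left(- \frac{1}{36}\right) = - \frac{1}{36} + \frac{25 T}{9}$)
$m{\left(y \right)} = \frac{\sqrt{y}}{10}$
$r{\left(t \right)} + m{\left(-61 \right)} = \left(- \frac{1}{36} + \frac{25}{9} \cdot 3\right) + \frac{\sqrt{-61}}{10} = \left(- \frac{1}{36} + \frac{25}{3}\right) + \frac{i \sqrt{61}}{10} = \frac{299}{36} + \frac{i \sqrt{61}}{10}$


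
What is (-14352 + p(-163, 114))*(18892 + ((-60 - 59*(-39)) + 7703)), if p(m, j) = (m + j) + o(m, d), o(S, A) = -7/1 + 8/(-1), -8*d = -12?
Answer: -415699776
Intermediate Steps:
d = 3/2 (d = -⅛*(-12) = 3/2 ≈ 1.5000)
o(S, A) = -15 (o(S, A) = -7*1 + 8*(-1) = -7 - 8 = -15)
p(m, j) = -15 + j + m (p(m, j) = (m + j) - 15 = (j + m) - 15 = -15 + j + m)
(-14352 + p(-163, 114))*(18892 + ((-60 - 59*(-39)) + 7703)) = (-14352 + (-15 + 114 - 163))*(18892 + ((-60 - 59*(-39)) + 7703)) = (-14352 - 64)*(18892 + ((-60 + 2301) + 7703)) = -14416*(18892 + (2241 + 7703)) = -14416*(18892 + 9944) = -14416*28836 = -415699776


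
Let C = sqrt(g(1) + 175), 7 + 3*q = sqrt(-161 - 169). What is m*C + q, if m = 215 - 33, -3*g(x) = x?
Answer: -7/3 + 364*sqrt(393)/3 + I*sqrt(330)/3 ≈ 2403.0 + 6.0553*I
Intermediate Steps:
g(x) = -x/3
q = -7/3 + I*sqrt(330)/3 (q = -7/3 + sqrt(-161 - 169)/3 = -7/3 + sqrt(-330)/3 = -7/3 + (I*sqrt(330))/3 = -7/3 + I*sqrt(330)/3 ≈ -2.3333 + 6.0553*I)
m = 182
C = 2*sqrt(393)/3 (C = sqrt(-1/3*1 + 175) = sqrt(-1/3 + 175) = sqrt(524/3) = 2*sqrt(393)/3 ≈ 13.216)
m*C + q = 182*(2*sqrt(393)/3) + (-7/3 + I*sqrt(330)/3) = 364*sqrt(393)/3 + (-7/3 + I*sqrt(330)/3) = -7/3 + 364*sqrt(393)/3 + I*sqrt(330)/3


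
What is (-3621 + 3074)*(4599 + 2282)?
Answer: -3763907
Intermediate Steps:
(-3621 + 3074)*(4599 + 2282) = -547*6881 = -3763907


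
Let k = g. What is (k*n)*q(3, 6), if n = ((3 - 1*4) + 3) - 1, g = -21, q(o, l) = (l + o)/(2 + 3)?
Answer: -189/5 ≈ -37.800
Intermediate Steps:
q(o, l) = l/5 + o/5 (q(o, l) = (l + o)/5 = (l + o)*(1/5) = l/5 + o/5)
k = -21
n = 1 (n = ((3 - 4) + 3) - 1 = (-1 + 3) - 1 = 2 - 1 = 1)
(k*n)*q(3, 6) = (-21*1)*((1/5)*6 + (1/5)*3) = -21*(6/5 + 3/5) = -21*9/5 = -189/5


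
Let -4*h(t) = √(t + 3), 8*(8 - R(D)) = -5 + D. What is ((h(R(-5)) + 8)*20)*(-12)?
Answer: -1710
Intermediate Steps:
R(D) = 69/8 - D/8 (R(D) = 8 - (-5 + D)/8 = 8 + (5/8 - D/8) = 69/8 - D/8)
h(t) = -√(3 + t)/4 (h(t) = -√(t + 3)/4 = -√(3 + t)/4)
((h(R(-5)) + 8)*20)*(-12) = ((-√(3 + (69/8 - ⅛*(-5)))/4 + 8)*20)*(-12) = ((-√(3 + (69/8 + 5/8))/4 + 8)*20)*(-12) = ((-√(3 + 37/4)/4 + 8)*20)*(-12) = ((-√(49/4)/4 + 8)*20)*(-12) = ((-¼*7/2 + 8)*20)*(-12) = ((-7/8 + 8)*20)*(-12) = ((57/8)*20)*(-12) = (285/2)*(-12) = -1710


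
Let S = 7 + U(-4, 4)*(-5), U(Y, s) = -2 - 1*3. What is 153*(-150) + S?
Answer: -22918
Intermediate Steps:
U(Y, s) = -5 (U(Y, s) = -2 - 3 = -5)
S = 32 (S = 7 - 5*(-5) = 7 + 25 = 32)
153*(-150) + S = 153*(-150) + 32 = -22950 + 32 = -22918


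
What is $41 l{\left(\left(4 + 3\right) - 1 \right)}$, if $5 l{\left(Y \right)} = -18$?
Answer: $- \frac{738}{5} \approx -147.6$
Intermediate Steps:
$l{\left(Y \right)} = - \frac{18}{5}$ ($l{\left(Y \right)} = \frac{1}{5} \left(-18\right) = - \frac{18}{5}$)
$41 l{\left(\left(4 + 3\right) - 1 \right)} = 41 \left(- \frac{18}{5}\right) = - \frac{738}{5}$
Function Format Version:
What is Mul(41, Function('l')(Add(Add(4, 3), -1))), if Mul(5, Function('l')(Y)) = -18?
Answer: Rational(-738, 5) ≈ -147.60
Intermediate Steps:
Function('l')(Y) = Rational(-18, 5) (Function('l')(Y) = Mul(Rational(1, 5), -18) = Rational(-18, 5))
Mul(41, Function('l')(Add(Add(4, 3), -1))) = Mul(41, Rational(-18, 5)) = Rational(-738, 5)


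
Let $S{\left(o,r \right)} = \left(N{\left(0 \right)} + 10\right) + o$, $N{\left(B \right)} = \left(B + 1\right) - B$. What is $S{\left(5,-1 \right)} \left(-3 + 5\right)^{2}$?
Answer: $64$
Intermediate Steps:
$N{\left(B \right)} = 1$ ($N{\left(B \right)} = \left(1 + B\right) - B = 1$)
$S{\left(o,r \right)} = 11 + o$ ($S{\left(o,r \right)} = \left(1 + 10\right) + o = 11 + o$)
$S{\left(5,-1 \right)} \left(-3 + 5\right)^{2} = \left(11 + 5\right) \left(-3 + 5\right)^{2} = 16 \cdot 2^{2} = 16 \cdot 4 = 64$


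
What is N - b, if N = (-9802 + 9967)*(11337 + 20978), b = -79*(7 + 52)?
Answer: 5336636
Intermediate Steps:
b = -4661 (b = -79*59 = -4661)
N = 5331975 (N = 165*32315 = 5331975)
N - b = 5331975 - 1*(-4661) = 5331975 + 4661 = 5336636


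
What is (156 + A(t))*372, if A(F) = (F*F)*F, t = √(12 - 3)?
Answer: 68076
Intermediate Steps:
t = 3 (t = √9 = 3)
A(F) = F³ (A(F) = F²*F = F³)
(156 + A(t))*372 = (156 + 3³)*372 = (156 + 27)*372 = 183*372 = 68076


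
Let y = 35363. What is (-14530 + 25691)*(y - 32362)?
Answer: 33494161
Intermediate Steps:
(-14530 + 25691)*(y - 32362) = (-14530 + 25691)*(35363 - 32362) = 11161*3001 = 33494161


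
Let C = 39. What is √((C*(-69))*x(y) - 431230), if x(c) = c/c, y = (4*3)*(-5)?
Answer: I*√433921 ≈ 658.73*I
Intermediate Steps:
y = -60 (y = 12*(-5) = -60)
x(c) = 1
√((C*(-69))*x(y) - 431230) = √((39*(-69))*1 - 431230) = √(-2691*1 - 431230) = √(-2691 - 431230) = √(-433921) = I*√433921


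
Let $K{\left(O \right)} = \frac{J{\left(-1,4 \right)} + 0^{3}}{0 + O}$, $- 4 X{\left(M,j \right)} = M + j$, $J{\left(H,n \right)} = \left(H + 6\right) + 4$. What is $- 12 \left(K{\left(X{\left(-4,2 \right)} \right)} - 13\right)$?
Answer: $-60$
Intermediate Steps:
$J{\left(H,n \right)} = 10 + H$ ($J{\left(H,n \right)} = \left(6 + H\right) + 4 = 10 + H$)
$X{\left(M,j \right)} = - \frac{M}{4} - \frac{j}{4}$ ($X{\left(M,j \right)} = - \frac{M + j}{4} = - \frac{M}{4} - \frac{j}{4}$)
$K{\left(O \right)} = \frac{9}{O}$ ($K{\left(O \right)} = \frac{\left(10 - 1\right) + 0^{3}}{0 + O} = \frac{9 + 0}{O} = \frac{9}{O}$)
$- 12 \left(K{\left(X{\left(-4,2 \right)} \right)} - 13\right) = - 12 \left(\frac{9}{\left(- \frac{1}{4}\right) \left(-4\right) - \frac{1}{2}} - 13\right) = - 12 \left(\frac{9}{1 - \frac{1}{2}} - 13\right) = - 12 \left(9 \frac{1}{\frac{1}{2}} - 13\right) = - 12 \left(9 \cdot 2 - 13\right) = - 12 \left(18 - 13\right) = \left(-12\right) 5 = -60$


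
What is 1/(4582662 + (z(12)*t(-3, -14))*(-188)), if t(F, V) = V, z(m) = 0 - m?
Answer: 1/4551078 ≈ 2.1973e-7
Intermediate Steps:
z(m) = -m
1/(4582662 + (z(12)*t(-3, -14))*(-188)) = 1/(4582662 + (-1*12*(-14))*(-188)) = 1/(4582662 - 12*(-14)*(-188)) = 1/(4582662 + 168*(-188)) = 1/(4582662 - 31584) = 1/4551078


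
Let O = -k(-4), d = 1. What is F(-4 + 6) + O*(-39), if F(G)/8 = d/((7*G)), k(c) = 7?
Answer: 1915/7 ≈ 273.57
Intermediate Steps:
O = -7 (O = -1*7 = -7)
F(G) = 8/(7*G) (F(G) = 8*(1/(7*G)) = 8/(7*G))
F(-4 + 6) + O*(-39) = 8/(7*(-4 + 6)) - 7*(-39) = (8/7)/2 + 273 = (8/7)*(½) + 273 = 4/7 + 273 = 1915/7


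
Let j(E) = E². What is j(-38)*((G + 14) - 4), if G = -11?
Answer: -1444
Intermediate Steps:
j(-38)*((G + 14) - 4) = (-38)²*((-11 + 14) - 4) = 1444*(3 - 4) = 1444*(-1) = -1444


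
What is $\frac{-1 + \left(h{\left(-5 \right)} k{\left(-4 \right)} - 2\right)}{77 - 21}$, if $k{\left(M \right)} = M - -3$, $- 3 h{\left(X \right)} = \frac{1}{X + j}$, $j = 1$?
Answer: $- \frac{37}{672} \approx -0.05506$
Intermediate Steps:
$h{\left(X \right)} = - \frac{1}{3 \left(1 + X\right)}$ ($h{\left(X \right)} = - \frac{1}{3 \left(X + 1\right)} = - \frac{1}{3 \left(1 + X\right)}$)
$k{\left(M \right)} = 3 + M$ ($k{\left(M \right)} = M + 3 = 3 + M$)
$\frac{-1 + \left(h{\left(-5 \right)} k{\left(-4 \right)} - 2\right)}{77 - 21} = \frac{-1 - \left(2 - - \frac{1}{3 + 3 \left(-5\right)} \left(3 - 4\right)\right)}{77 - 21} = \frac{-1 - \left(2 - - \frac{1}{3 - 15} \left(-1\right)\right)}{56} = \left(-1 - \left(2 - - \frac{1}{-12} \left(-1\right)\right)\right) \frac{1}{56} = \left(-1 - \left(2 - \left(-1\right) \left(- \frac{1}{12}\right) \left(-1\right)\right)\right) \frac{1}{56} = \left(-1 + \left(\frac{1}{12} \left(-1\right) - 2\right)\right) \frac{1}{56} = \left(-1 - \frac{25}{12}\right) \frac{1}{56} = \left(- \frac{37}{12}\right) \frac{1}{56} = - \frac{37}{672}$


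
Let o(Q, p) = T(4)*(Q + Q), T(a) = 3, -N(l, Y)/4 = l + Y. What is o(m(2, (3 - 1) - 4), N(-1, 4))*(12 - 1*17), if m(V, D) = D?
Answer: 60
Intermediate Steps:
N(l, Y) = -4*Y - 4*l (N(l, Y) = -4*(l + Y) = -4*(Y + l) = -4*Y - 4*l)
o(Q, p) = 6*Q (o(Q, p) = 3*(Q + Q) = 3*(2*Q) = 6*Q)
o(m(2, (3 - 1) - 4), N(-1, 4))*(12 - 1*17) = (6*((3 - 1) - 4))*(12 - 1*17) = (6*(2 - 4))*(12 - 17) = (6*(-2))*(-5) = -12*(-5) = 60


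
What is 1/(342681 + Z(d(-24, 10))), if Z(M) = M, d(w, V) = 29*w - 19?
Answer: 1/341966 ≈ 2.9243e-6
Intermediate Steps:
d(w, V) = -19 + 29*w
1/(342681 + Z(d(-24, 10))) = 1/(342681 + (-19 + 29*(-24))) = 1/(342681 + (-19 - 696)) = 1/(342681 - 715) = 1/341966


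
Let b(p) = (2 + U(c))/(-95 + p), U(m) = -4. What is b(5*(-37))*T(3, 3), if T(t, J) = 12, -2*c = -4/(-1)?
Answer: 3/35 ≈ 0.085714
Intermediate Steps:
c = -2 (c = -(-2)/(-1) = -(-2)*(-1) = -1/2*4 = -2)
b(p) = -2/(-95 + p) (b(p) = (2 - 4)/(-95 + p) = -2/(-95 + p))
b(5*(-37))*T(3, 3) = -2/(-95 + 5*(-37))*12 = -2/(-95 - 185)*12 = -2/(-280)*12 = -2*(-1/280)*12 = (1/140)*12 = 3/35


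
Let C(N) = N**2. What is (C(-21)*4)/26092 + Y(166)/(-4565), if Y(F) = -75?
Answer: 45498/541409 ≈ 0.084036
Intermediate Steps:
(C(-21)*4)/26092 + Y(166)/(-4565) = ((-21)**2*4)/26092 - 75/(-4565) = (441*4)*(1/26092) - 75*(-1/4565) = 1764*(1/26092) + 15/913 = 441/6523 + 15/913 = 45498/541409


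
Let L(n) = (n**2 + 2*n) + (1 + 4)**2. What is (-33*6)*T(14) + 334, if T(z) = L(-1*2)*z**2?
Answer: -969866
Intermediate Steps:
L(n) = 25 + n**2 + 2*n (L(n) = (n**2 + 2*n) + 5**2 = (n**2 + 2*n) + 25 = 25 + n**2 + 2*n)
T(z) = 25*z**2 (T(z) = (25 + (-1*2)**2 + 2*(-1*2))*z**2 = (25 + (-2)**2 + 2*(-2))*z**2 = (25 + 4 - 4)*z**2 = 25*z**2)
(-33*6)*T(14) + 334 = (-33*6)*(25*14**2) + 334 = -4950*196 + 334 = -198*4900 + 334 = -970200 + 334 = -969866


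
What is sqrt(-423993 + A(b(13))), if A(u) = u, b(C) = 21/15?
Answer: I*sqrt(10599790)/5 ≈ 651.15*I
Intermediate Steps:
b(C) = 7/5 (b(C) = 21*(1/15) = 7/5)
sqrt(-423993 + A(b(13))) = sqrt(-423993 + 7/5) = sqrt(-2119958/5) = I*sqrt(10599790)/5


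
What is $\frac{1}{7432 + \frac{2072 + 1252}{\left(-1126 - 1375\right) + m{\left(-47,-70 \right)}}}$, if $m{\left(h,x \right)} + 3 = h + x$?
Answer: $\frac{2621}{19475948} \approx 0.00013458$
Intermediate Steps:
$m{\left(h,x \right)} = -3 + h + x$ ($m{\left(h,x \right)} = -3 + \left(h + x\right) = -3 + h + x$)
$\frac{1}{7432 + \frac{2072 + 1252}{\left(-1126 - 1375\right) + m{\left(-47,-70 \right)}}} = \frac{1}{7432 + \frac{2072 + 1252}{\left(-1126 - 1375\right) - 120}} = \frac{1}{7432 + \frac{3324}{-2501 - 120}} = \frac{1}{7432 + \frac{3324}{-2621}} = \frac{1}{7432 + 3324 \left(- \frac{1}{2621}\right)} = \frac{1}{7432 - \frac{3324}{2621}} = \frac{1}{\frac{19475948}{2621}} = \frac{2621}{19475948}$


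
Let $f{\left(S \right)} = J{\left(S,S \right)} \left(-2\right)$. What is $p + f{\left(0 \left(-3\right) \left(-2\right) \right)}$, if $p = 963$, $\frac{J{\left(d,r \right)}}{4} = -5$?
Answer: $1003$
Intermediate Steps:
$J{\left(d,r \right)} = -20$ ($J{\left(d,r \right)} = 4 \left(-5\right) = -20$)
$f{\left(S \right)} = 40$ ($f{\left(S \right)} = \left(-20\right) \left(-2\right) = 40$)
$p + f{\left(0 \left(-3\right) \left(-2\right) \right)} = 963 + 40 = 1003$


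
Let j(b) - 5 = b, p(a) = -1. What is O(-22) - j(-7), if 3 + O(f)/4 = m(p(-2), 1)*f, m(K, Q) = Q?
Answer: -98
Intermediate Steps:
j(b) = 5 + b
O(f) = -12 + 4*f (O(f) = -12 + 4*(1*f) = -12 + 4*f)
O(-22) - j(-7) = (-12 + 4*(-22)) - (5 - 7) = (-12 - 88) - 1*(-2) = -100 + 2 = -98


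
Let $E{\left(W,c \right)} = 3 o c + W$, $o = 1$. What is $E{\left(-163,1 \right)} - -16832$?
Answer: $16672$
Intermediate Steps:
$E{\left(W,c \right)} = W + 3 c$ ($E{\left(W,c \right)} = 3 \cdot 1 c + W = 3 c + W = W + 3 c$)
$E{\left(-163,1 \right)} - -16832 = \left(-163 + 3 \cdot 1\right) - -16832 = \left(-163 + 3\right) + 16832 = -160 + 16832 = 16672$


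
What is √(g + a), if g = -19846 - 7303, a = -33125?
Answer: I*√60274 ≈ 245.51*I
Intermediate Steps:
g = -27149
√(g + a) = √(-27149 - 33125) = √(-60274) = I*√60274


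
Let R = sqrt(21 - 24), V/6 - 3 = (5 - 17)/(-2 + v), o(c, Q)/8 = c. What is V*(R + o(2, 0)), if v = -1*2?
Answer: 576 + 36*I*sqrt(3) ≈ 576.0 + 62.354*I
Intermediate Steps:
v = -2
o(c, Q) = 8*c
V = 36 (V = 18 + 6*((5 - 17)/(-2 - 2)) = 18 + 6*(-12/(-4)) = 18 + 6*(-12*(-1/4)) = 18 + 6*3 = 18 + 18 = 36)
R = I*sqrt(3) (R = sqrt(-3) = I*sqrt(3) ≈ 1.732*I)
V*(R + o(2, 0)) = 36*(I*sqrt(3) + 8*2) = 36*(I*sqrt(3) + 16) = 36*(16 + I*sqrt(3)) = 576 + 36*I*sqrt(3)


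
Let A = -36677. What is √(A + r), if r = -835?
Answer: 6*I*√1042 ≈ 193.68*I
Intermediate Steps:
√(A + r) = √(-36677 - 835) = √(-37512) = 6*I*√1042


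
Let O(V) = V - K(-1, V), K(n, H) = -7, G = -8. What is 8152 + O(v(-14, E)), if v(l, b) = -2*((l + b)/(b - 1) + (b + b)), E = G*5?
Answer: 340971/41 ≈ 8316.4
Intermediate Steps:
E = -40 (E = -8*5 = -40)
v(l, b) = -4*b - 2*(b + l)/(-1 + b) (v(l, b) = -2*((b + l)/(-1 + b) + 2*b) = -2*(2*b + (b + l)/(-1 + b)) = -4*b - 2*(b + l)/(-1 + b))
O(V) = 7 + V (O(V) = V - 1*(-7) = V + 7 = 7 + V)
8152 + O(v(-14, E)) = 8152 + (7 + 2*(-40 - 1*(-14) - 2*(-40)²)/(-1 - 40)) = 8152 + (7 + 2*(-40 + 14 - 2*1600)/(-41)) = 8152 + (7 + 2*(-1/41)*(-40 + 14 - 3200)) = 8152 + (7 + 2*(-1/41)*(-3226)) = 8152 + (7 + 6452/41) = 8152 + 6739/41 = 340971/41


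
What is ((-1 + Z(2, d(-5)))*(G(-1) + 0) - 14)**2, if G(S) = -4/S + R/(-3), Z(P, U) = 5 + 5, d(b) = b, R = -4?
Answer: 1156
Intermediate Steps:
Z(P, U) = 10
G(S) = 4/3 - 4/S (G(S) = -4/S - 4/(-3) = -4/S - 4*(-1/3) = -4/S + 4/3 = 4/3 - 4/S)
((-1 + Z(2, d(-5)))*(G(-1) + 0) - 14)**2 = ((-1 + 10)*((4/3 - 4/(-1)) + 0) - 14)**2 = (9*((4/3 - 4*(-1)) + 0) - 14)**2 = (9*((4/3 + 4) + 0) - 14)**2 = (9*(16/3 + 0) - 14)**2 = (9*(16/3) - 14)**2 = (48 - 14)**2 = 34**2 = 1156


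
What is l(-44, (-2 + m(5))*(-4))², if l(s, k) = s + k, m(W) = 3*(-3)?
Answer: 0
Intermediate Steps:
m(W) = -9
l(s, k) = k + s
l(-44, (-2 + m(5))*(-4))² = ((-2 - 9)*(-4) - 44)² = (-11*(-4) - 44)² = (44 - 44)² = 0² = 0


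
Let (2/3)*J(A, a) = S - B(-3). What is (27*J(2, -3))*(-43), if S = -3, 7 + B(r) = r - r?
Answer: -6966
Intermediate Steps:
B(r) = -7 (B(r) = -7 + (r - r) = -7 + 0 = -7)
J(A, a) = 6 (J(A, a) = 3*(-3 - 1*(-7))/2 = 3*(-3 + 7)/2 = (3/2)*4 = 6)
(27*J(2, -3))*(-43) = (27*6)*(-43) = 162*(-43) = -6966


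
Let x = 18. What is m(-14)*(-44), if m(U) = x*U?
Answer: 11088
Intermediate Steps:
m(U) = 18*U
m(-14)*(-44) = (18*(-14))*(-44) = -252*(-44) = 11088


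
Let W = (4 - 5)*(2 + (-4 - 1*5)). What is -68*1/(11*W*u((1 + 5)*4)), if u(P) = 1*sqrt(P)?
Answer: -17*sqrt(6)/231 ≈ -0.18027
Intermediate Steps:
u(P) = sqrt(P)
W = 7 (W = -(2 + (-4 - 5)) = -(2 - 9) = -1*(-7) = 7)
-68*1/(11*W*u((1 + 5)*4)) = -68*1/(154*sqrt(1 + 5)) = -68*sqrt(6)/924 = -17*sqrt(6)/231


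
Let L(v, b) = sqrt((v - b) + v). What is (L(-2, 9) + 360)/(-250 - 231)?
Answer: -360/481 - I*sqrt(13)/481 ≈ -0.74844 - 0.0074959*I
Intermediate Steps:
L(v, b) = sqrt(-b + 2*v)
(L(-2, 9) + 360)/(-250 - 231) = (sqrt(-1*9 + 2*(-2)) + 360)/(-250 - 231) = (sqrt(-9 - 4) + 360)/(-481) = (sqrt(-13) + 360)*(-1/481) = (I*sqrt(13) + 360)*(-1/481) = (360 + I*sqrt(13))*(-1/481) = -360/481 - I*sqrt(13)/481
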